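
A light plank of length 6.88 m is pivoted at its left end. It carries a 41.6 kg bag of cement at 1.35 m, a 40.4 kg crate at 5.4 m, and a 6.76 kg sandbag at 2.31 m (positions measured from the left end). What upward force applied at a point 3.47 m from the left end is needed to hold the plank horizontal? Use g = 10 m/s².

F ≈ 836 N

Choose the left end as the axis so the unknown pivot reaction has zero arm there.
Bag of cement: 41.6 × 10 = 416 N down at 1.35 m → arm 1.35 m, τ = 416 × 1.35 = 561.6 N·m clockwise.
Crate: 40.4 × 10 = 404 N down at 5.4 m → arm 5.4 m, τ = 404 × 5.4 = 2182 N·m clockwise.
Sandbag: 6.76 × 10 = 67.6 N down at 2.31 m → arm 2.31 m, τ = 67.6 × 2.31 = 156.2 N·m clockwise.
Net moment of the loads = 2900 N·m clockwise.
The upward force F acts at a point 3.47 m from the left end, arm 3.47 m, giving F × 3.47 counterclockwise.
Balancing moments: F × 3.47 = 2900, giving F = 2900 / 3.47 = 836 N.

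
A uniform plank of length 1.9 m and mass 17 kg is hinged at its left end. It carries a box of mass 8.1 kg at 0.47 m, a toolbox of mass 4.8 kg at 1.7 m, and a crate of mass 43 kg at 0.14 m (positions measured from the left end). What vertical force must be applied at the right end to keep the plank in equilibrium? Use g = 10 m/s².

About the left end:
Beam weight: 17 × 10 = 170 N down at 0.95 m → arm 0.95 m, τ = 170 × 0.95 = 161.5 N·m clockwise.
Box: 8.1 × 10 = 81 N down at 0.47 m → arm 0.47 m, τ = 81 × 0.47 = 38.07 N·m clockwise.
Toolbox: 4.8 × 10 = 48 N down at 1.7 m → arm 1.7 m, τ = 48 × 1.7 = 81.6 N·m clockwise.
Crate: 43 × 10 = 430 N down at 0.14 m → arm 0.14 m, τ = 430 × 0.14 = 60.2 N·m clockwise.
Net moment of the loads = 341.4 N·m clockwise.
The upward force F acts at the right end, arm 1.9 m, giving F × 1.9 counterclockwise.
Setting net torque to zero: F × 1.9 = 341.4 → F = 341.4 / 1.9 = 180 N.

F ≈ 180 N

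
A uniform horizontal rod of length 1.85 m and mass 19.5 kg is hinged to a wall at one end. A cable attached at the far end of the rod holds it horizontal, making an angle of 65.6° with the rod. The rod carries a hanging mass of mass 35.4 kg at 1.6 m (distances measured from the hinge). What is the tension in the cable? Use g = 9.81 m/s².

About the hinge:
Beam weight: 19.5 × 9.81 = 191.3 N down at 0.925 m → arm 0.925 m, τ = 191.3 × 0.925 = 177 N·m clockwise.
Hanging mass: 35.4 × 9.81 = 347.3 N down at 1.6 m → arm 1.6 m, τ = 347.3 × 1.6 = 555.7 N·m clockwise.
Total clockwise load moment = 732.7 N·m.
The cable tension T acts at 1.85 m; only its component perpendicular to the rod, T sinθ, produces torque. sin 65.6° = 0.9107.
Setting net torque to zero: T × 1.85 × 0.9107 = 732.7 → T = 732.7 / 1.685 = 435 N.

T ≈ 435 N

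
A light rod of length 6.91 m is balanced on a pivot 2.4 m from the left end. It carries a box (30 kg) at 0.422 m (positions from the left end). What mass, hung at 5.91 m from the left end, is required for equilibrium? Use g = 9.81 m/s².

Choose the pivot (at 2.4 m from the left end) as the axis so the support reaction has zero arm there.
Box: 30 × 9.81 = 294.3 N down at 0.422 m → arm 1.978 m, τ = 294.3 × 1.978 = 582.1 N·m counterclockwise.
Net moment of known loads = 582.1 N·m counterclockwise.
An unknown mass m at 5.91 m has arm 3.51 m; its moment is m·g·3.51 clockwise.
Setting net torque to zero: m × 9.81 × 3.51 = 582.1 → m = 582.1 / (9.81 × 3.51) = 16.9 kg.

m ≈ 16.9 kg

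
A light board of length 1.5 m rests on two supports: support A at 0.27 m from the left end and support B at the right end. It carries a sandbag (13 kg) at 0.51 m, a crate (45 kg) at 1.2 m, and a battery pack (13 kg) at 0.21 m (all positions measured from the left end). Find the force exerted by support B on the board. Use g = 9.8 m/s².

Choose support A as the axis so its reaction then has zero moment arm.
Sandbag: 13 × 9.8 = 127.4 N down at 0.51 m → arm 0.24 m, τ = 127.4 × 0.24 = 30.58 N·m clockwise.
Crate: 45 × 9.8 = 441 N down at 1.2 m → arm 0.93 m, τ = 441 × 0.93 = 410.1 N·m clockwise.
Battery pack: 13 × 9.8 = 127.4 N down at 0.21 m → arm 0.06 m, τ = 127.4 × 0.06 = 7.644 N·m counterclockwise.
Net load moment about support A = 433 N·m clockwise.
Reaction R at support B is upward at 1.5 m, arm 1.23 m → moment R × 1.23 counterclockwise.
Setting net torque to zero: R × 1.23 = 433 → R = 352 N.

R_B ≈ 352 N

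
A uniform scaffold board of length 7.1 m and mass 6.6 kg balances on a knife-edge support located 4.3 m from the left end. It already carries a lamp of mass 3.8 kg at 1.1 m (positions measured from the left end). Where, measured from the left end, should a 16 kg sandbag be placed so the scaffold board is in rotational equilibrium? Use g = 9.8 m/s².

x ≈ 5.37 m from the left end

Take moments about the knife-edge support (at 4.3 m from the left end).
Beam weight: 6.6 × 9.8 = 64.68 N down at 3.55 m → arm 0.75 m, τ = 64.68 × 0.75 = 48.51 N·m counterclockwise.
Lamp: 3.8 × 9.8 = 37.24 N down at 1.1 m → arm 3.2 m, τ = 37.24 × 3.2 = 119.2 N·m counterclockwise.
Net moment of existing loads = 167.7 N·m counterclockwise.
The sandbag weighs 16 × 9.8 = 156.8 N and must supply an equal clockwise moment, so its lever arm about the knife-edge support is 167.7 / 156.8 = 1.07 m.
That puts it at 4.3 + 1.07 = 5.37 m from the left end.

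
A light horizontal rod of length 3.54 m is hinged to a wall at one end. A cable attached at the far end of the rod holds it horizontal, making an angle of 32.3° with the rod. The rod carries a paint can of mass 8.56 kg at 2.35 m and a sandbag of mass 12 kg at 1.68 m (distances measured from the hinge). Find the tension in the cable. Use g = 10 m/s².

About the hinge:
Paint can: 8.56 × 10 = 85.6 N down at 2.35 m → arm 2.35 m, τ = 85.6 × 2.35 = 201.2 N·m clockwise.
Sandbag: 12 × 10 = 120 N down at 1.68 m → arm 1.68 m, τ = 120 × 1.68 = 201.6 N·m clockwise.
Total clockwise load moment = 402.8 N·m.
The cable tension T acts at 3.54 m; only its component perpendicular to the rod, T sinθ, produces torque. sin 32.3° = 0.5344.
Balancing moments: T × 3.54 × 0.5344 = 402.8, giving T = 402.8 / 1.892 = 213 N.

T ≈ 213 N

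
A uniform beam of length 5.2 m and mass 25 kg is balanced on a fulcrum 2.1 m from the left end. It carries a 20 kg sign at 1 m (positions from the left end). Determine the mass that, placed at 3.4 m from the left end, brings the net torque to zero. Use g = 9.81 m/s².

m ≈ 7.31 kg

About the fulcrum (at 2.1 m from the left end):
Beam weight: 25 × 9.81 = 245.2 N down at 2.6 m → arm 0.5 m, τ = 245.2 × 0.5 = 122.6 N·m clockwise.
Sign: 20 × 9.81 = 196.2 N down at 1 m → arm 1.1 m, τ = 196.2 × 1.1 = 215.8 N·m counterclockwise.
Net moment of known loads = 93.2 N·m counterclockwise.
An unknown mass m at 3.4 m has arm 1.3 m; its moment is m·g·1.3 clockwise.
Στ = 0 ⇒ m × 9.81 × 1.3 = 93.2 ⇒ m = 93.2 / (9.81 × 1.3) = 7.31 kg.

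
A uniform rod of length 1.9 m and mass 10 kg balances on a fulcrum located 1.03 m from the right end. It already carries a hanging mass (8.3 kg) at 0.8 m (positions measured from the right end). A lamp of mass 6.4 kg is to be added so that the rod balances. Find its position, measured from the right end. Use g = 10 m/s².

x ≈ 1.45 m from the right end

Sum moments about the fulcrum (at 1.03 m from the right end) (the support reaction has zero arm there).
Beam weight: 10 × 10 = 100 N down at 0.95 m → arm 0.08 m, τ = 100 × 0.08 = 8 N·m clockwise.
Hanging mass: 8.3 × 10 = 83 N down at 0.8 m → arm 0.23 m, τ = 83 × 0.23 = 19.09 N·m clockwise.
Net moment of existing loads = 27.09 N·m clockwise.
The lamp weighs 6.4 × 10 = 64 N and must supply an equal counterclockwise moment, so its lever arm about the fulcrum is 27.09 / 64 = 0.423 m.
That puts it at 1.03 + 0.423 = 1.45 m from the right end.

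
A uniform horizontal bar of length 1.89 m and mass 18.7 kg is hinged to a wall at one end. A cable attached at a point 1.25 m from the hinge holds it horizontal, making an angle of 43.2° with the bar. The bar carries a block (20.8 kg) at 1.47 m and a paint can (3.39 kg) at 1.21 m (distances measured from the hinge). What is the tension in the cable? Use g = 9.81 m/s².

Choose the hinge as the axis so the unknown hinge reaction has zero arm there.
Beam weight: 18.7 × 9.81 = 183.4 N down at 0.945 m → arm 0.945 m, τ = 183.4 × 0.945 = 173.3 N·m clockwise.
Block: 20.8 × 9.81 = 204 N down at 1.47 m → arm 1.47 m, τ = 204 × 1.47 = 299.9 N·m clockwise.
Paint can: 3.39 × 9.81 = 33.26 N down at 1.21 m → arm 1.21 m, τ = 33.26 × 1.21 = 40.24 N·m clockwise.
Total clockwise load moment = 513.4 N·m.
The cable tension T acts at 1.25 m; only its component perpendicular to the bar, T sinθ, produces torque. sin 43.2° = 0.6845.
For rotational equilibrium, T × 1.25 × 0.6845 = 513.4, so T = 513.4 / 0.8556 = 600 N.

T ≈ 600 N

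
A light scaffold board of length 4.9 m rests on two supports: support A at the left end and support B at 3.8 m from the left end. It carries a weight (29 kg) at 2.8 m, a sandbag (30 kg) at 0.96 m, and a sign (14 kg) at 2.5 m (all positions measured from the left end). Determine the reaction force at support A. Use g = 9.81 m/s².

Taking torques about support B:
Weight: 29 × 9.81 = 284.5 N down at 2.8 m → arm 1 m, τ = 284.5 × 1 = 284.5 N·m counterclockwise.
Sandbag: 30 × 9.81 = 294.3 N down at 0.96 m → arm 2.84 m, τ = 294.3 × 2.84 = 835.8 N·m counterclockwise.
Sign: 14 × 9.81 = 137.3 N down at 2.5 m → arm 1.3 m, τ = 137.3 × 1.3 = 178.5 N·m counterclockwise.
Net load moment about support B = 1299 N·m counterclockwise.
Reaction R at support A is upward at 0 m, arm 3.8 m → moment R × 3.8 clockwise.
For rotational equilibrium, R × 3.8 = 1299, so R = 342 N.

R_A ≈ 342 N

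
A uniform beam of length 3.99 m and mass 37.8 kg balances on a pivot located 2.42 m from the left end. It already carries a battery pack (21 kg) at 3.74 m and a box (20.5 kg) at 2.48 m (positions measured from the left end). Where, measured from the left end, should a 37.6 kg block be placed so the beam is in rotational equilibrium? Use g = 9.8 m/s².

x ≈ 2.08 m from the left end

Take moments about the pivot (at 2.42 m from the left end).
Beam weight: 37.8 × 9.8 = 370.4 N down at 1.995 m → arm 0.425 m, τ = 370.4 × 0.425 = 157.4 N·m counterclockwise.
Battery pack: 21 × 9.8 = 205.8 N down at 3.74 m → arm 1.32 m, τ = 205.8 × 1.32 = 271.7 N·m clockwise.
Box: 20.5 × 9.8 = 200.9 N down at 2.48 m → arm 0.06 m, τ = 200.9 × 0.06 = 12.05 N·m clockwise.
Net moment of existing loads = 126.3 N·m clockwise.
The block weighs 37.6 × 9.8 = 368.5 N and must supply an equal counterclockwise moment, so its lever arm about the pivot is 126.3 / 368.5 = 0.343 m.
That puts it at 2.42 − 0.343 = 2.08 m from the left end.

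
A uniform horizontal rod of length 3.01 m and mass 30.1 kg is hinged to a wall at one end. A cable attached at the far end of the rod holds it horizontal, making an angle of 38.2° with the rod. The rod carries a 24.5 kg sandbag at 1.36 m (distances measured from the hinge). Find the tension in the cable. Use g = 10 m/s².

Choose the hinge as the axis so the unknown hinge reaction has zero arm there.
Beam weight: 30.1 × 10 = 301 N down at 1.505 m → arm 1.505 m, τ = 301 × 1.505 = 453 N·m clockwise.
Sandbag: 24.5 × 10 = 245 N down at 1.36 m → arm 1.36 m, τ = 245 × 1.36 = 333.2 N·m clockwise.
Total clockwise load moment = 786.2 N·m.
The cable tension T acts at 3.01 m; only its component perpendicular to the rod, T sinθ, produces torque. sin 38.2° = 0.6184.
Setting net torque to zero: T × 3.01 × 0.6184 = 786.2 → T = 786.2 / 1.861 = 422 N.

T ≈ 422 N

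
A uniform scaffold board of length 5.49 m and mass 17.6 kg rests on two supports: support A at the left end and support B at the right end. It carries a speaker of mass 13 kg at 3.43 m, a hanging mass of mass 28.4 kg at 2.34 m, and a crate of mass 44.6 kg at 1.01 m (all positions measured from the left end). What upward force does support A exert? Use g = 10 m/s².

R_A ≈ 664 N

Take moments about support B.
Beam weight: 17.6 × 10 = 176 N down at 2.745 m → arm 2.745 m, τ = 176 × 2.745 = 483.1 N·m counterclockwise.
Speaker: 13 × 10 = 130 N down at 3.43 m → arm 2.06 m, τ = 130 × 2.06 = 267.8 N·m counterclockwise.
Hanging mass: 28.4 × 10 = 284 N down at 2.34 m → arm 3.15 m, τ = 284 × 3.15 = 894.6 N·m counterclockwise.
Crate: 44.6 × 10 = 446 N down at 1.01 m → arm 4.48 m, τ = 446 × 4.48 = 1998 N·m counterclockwise.
Net load moment about support B = 3644 N·m counterclockwise.
Reaction R at support A is upward at 0 m, arm 5.49 m → moment R × 5.49 clockwise.
For rotational equilibrium, R × 5.49 = 3644, so R = 664 N.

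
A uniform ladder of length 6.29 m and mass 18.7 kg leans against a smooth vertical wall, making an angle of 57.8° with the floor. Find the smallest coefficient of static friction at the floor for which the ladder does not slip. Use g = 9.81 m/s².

About the foot of the ladder:
Ladder weight 18.7×9.81 = 183.4 N acts at 3.145 m along the ladder; its horizontal arm is 3.145·cos57.8° = 1.676 m → τ = 307.4 N·m clockwise.
Wall normal N acts horizontally at the top; its moment arm is the height L sinθ = 6.29·sin57.8° = 5.323 m, counterclockwise.
Setting net torque to zero: N × 5.323 = 307.4 → N = 57.75 N.
ΣFx = 0 ⇒ f = N_wall = 57.75 N. ΣFy = 0 ⇒ N_floor = 183.4 N.
μ_min = f / N_floor = 57.75 / 183.4 = 0.315.

μ_min ≈ 0.315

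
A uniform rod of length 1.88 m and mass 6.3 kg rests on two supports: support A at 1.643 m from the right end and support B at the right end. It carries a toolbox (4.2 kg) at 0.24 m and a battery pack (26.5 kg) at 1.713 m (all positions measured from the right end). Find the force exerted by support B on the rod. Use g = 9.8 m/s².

R_B ≈ 50.5 N

About support A:
Beam weight: 6.3 × 9.8 = 61.74 N down at 0.94 m → arm 0.703 m, τ = 61.74 × 0.703 = 43.4 N·m clockwise.
Toolbox: 4.2 × 9.8 = 41.16 N down at 0.24 m → arm 1.403 m, τ = 41.16 × 1.403 = 57.75 N·m clockwise.
Battery pack: 26.5 × 9.8 = 259.7 N down at 1.713 m → arm 0.07 m, τ = 259.7 × 0.07 = 18.18 N·m counterclockwise.
Net load moment about support A = 82.97 N·m clockwise.
Reaction R at support B is upward at 0 m, arm 1.643 m → moment R × 1.643 counterclockwise.
Στ = 0 ⇒ R × 1.643 = 82.97 ⇒ R = 50.5 N.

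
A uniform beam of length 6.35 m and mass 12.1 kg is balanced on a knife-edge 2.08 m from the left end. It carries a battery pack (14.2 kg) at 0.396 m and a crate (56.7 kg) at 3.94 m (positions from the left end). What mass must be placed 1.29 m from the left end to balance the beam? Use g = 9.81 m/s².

About the knife-edge (at 2.08 m from the left end):
Beam weight: 12.1 × 9.81 = 118.7 N down at 3.175 m → arm 1.095 m, τ = 118.7 × 1.095 = 130 N·m clockwise.
Battery pack: 14.2 × 9.81 = 139.3 N down at 0.396 m → arm 1.684 m, τ = 139.3 × 1.684 = 234.6 N·m counterclockwise.
Crate: 56.7 × 9.81 = 556.2 N down at 3.94 m → arm 1.86 m, τ = 556.2 × 1.86 = 1035 N·m clockwise.
Net moment of known loads = 930.4 N·m clockwise.
An unknown mass m at 1.29 m has arm 0.79 m; its moment is m·g·0.79 counterclockwise.
Balancing moments: m × 9.81 × 0.79 = 930.4, giving m = 930.4 / (9.81 × 0.79) = 120 kg.

m ≈ 120 kg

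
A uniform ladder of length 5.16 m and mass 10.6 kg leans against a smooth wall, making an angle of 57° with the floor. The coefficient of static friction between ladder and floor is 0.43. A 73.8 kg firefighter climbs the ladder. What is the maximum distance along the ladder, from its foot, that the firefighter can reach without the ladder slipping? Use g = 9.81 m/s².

d ≈ 3.54 m

Take moments about the foot of the ladder.
Ladder weight 10.6×9.81 = 104 N acts at 2.58 m along the ladder; its horizontal arm is 2.58·cos57° = 1.405 m → τ = 146.1 N·m clockwise.
Firefighter weight 73.8×9.81 = 724 N at distance d → arm d·cos57° → τ = 724·d·0.5446 clockwise.
Wall normal N at the top has arm L sinθ = 4.328 m counterclockwise, so Στ = 0 gives N·4.328 = 146.1 + 394.3·d.
ΣFy = 0 ⇒ N_floor = 828 N, so the maximum friction is μ_s·N_floor = 0.43×828 = 356 N. ΣFx = 0 ⇒ N_wall = f, so at the slipping point N = 356 N.
Substituting: 356×4.328 = 146.1 + 394.3·d ⇒ d = (1541 − 146.1) / 394.3 = 3.54 m.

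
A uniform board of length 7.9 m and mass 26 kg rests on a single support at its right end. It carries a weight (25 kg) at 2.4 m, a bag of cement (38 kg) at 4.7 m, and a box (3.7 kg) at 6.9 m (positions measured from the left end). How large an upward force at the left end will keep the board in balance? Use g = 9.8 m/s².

Taking torques about the right end:
Beam weight: 26 × 9.8 = 254.8 N down at 3.95 m → arm 3.95 m, τ = 254.8 × 3.95 = 1006 N·m counterclockwise.
Weight: 25 × 9.8 = 245 N down at 2.4 m → arm 5.5 m, τ = 245 × 5.5 = 1348 N·m counterclockwise.
Bag of cement: 38 × 9.8 = 372.4 N down at 4.7 m → arm 3.2 m, τ = 372.4 × 3.2 = 1192 N·m counterclockwise.
Box: 3.7 × 9.8 = 36.26 N down at 6.9 m → arm 1 m, τ = 36.26 × 1 = 36.26 N·m counterclockwise.
Net moment of the loads = 3582 N·m counterclockwise.
The upward force F acts at the left end, arm 7.9 m, giving F × 7.9 clockwise.
Balancing moments: F × 7.9 = 3582, giving F = 3582 / 7.9 = 453 N.

F ≈ 453 N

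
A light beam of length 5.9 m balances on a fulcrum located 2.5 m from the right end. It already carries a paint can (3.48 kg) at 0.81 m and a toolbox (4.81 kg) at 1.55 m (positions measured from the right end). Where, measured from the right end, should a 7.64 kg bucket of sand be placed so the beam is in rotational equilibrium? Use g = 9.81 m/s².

x ≈ 3.87 m from the right end

Taking torques about the fulcrum (at 2.5 m from the right end):
Paint can: 3.48 × 9.81 = 34.14 N down at 0.81 m → arm 1.69 m, τ = 34.14 × 1.69 = 57.7 N·m clockwise.
Toolbox: 4.81 × 9.81 = 47.19 N down at 1.55 m → arm 0.95 m, τ = 47.19 × 0.95 = 44.83 N·m clockwise.
Net moment of existing loads = 102.5 N·m clockwise.
The bucket of sand weighs 7.64 × 9.81 = 74.95 N and must supply an equal counterclockwise moment, so its lever arm about the fulcrum is 102.5 / 74.95 = 1.37 m.
That puts it at 2.5 + 1.37 = 3.87 m from the right end.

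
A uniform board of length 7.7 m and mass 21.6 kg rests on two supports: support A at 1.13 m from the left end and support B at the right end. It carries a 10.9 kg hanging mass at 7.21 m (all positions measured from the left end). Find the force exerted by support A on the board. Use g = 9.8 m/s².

Choose support B as the axis so its reaction then has zero moment arm.
Beam weight: 21.6 × 9.8 = 211.7 N down at 3.85 m → arm 3.85 m, τ = 211.7 × 3.85 = 815 N·m counterclockwise.
Hanging mass: 10.9 × 9.8 = 106.8 N down at 7.21 m → arm 0.49 m, τ = 106.8 × 0.49 = 52.33 N·m counterclockwise.
Net load moment about support B = 867.3 N·m counterclockwise.
Reaction R at support A is upward at 1.13 m, arm 6.57 m → moment R × 6.57 clockwise.
Balancing moments: R × 6.57 = 867.3, giving R = 132 N.

R_A ≈ 132 N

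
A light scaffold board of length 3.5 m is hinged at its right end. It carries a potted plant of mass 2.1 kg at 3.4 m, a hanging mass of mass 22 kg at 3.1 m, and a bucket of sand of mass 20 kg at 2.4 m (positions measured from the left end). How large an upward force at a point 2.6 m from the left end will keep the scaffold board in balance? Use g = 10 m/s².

About the right end:
Potted plant: 2.1 × 10 = 21 N down at 3.4 m → arm 0.1 m, τ = 21 × 0.1 = 2.1 N·m counterclockwise.
Hanging mass: 22 × 10 = 220 N down at 3.1 m → arm 0.4 m, τ = 220 × 0.4 = 88 N·m counterclockwise.
Bucket of sand: 20 × 10 = 200 N down at 2.4 m → arm 1.1 m, τ = 200 × 1.1 = 220 N·m counterclockwise.
Net moment of the loads = 310.1 N·m counterclockwise.
The upward force F acts at a point 2.6 m from the left end, arm 0.9 m, giving F × 0.9 clockwise.
For rotational equilibrium, F × 0.9 = 310.1, so F = 310.1 / 0.9 = 345 N.

F ≈ 345 N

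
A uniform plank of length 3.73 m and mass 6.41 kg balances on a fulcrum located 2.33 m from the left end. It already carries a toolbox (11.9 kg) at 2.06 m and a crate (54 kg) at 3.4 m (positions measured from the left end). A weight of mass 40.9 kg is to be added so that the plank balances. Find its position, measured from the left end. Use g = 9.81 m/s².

Choose the fulcrum (at 2.33 m from the left end) as the axis so the support reaction has zero arm there.
Beam weight: 6.41 × 9.81 = 62.88 N down at 1.865 m → arm 0.465 m, τ = 62.88 × 0.465 = 29.24 N·m counterclockwise.
Toolbox: 11.9 × 9.81 = 116.7 N down at 2.06 m → arm 0.27 m, τ = 116.7 × 0.27 = 31.51 N·m counterclockwise.
Crate: 54 × 9.81 = 529.7 N down at 3.4 m → arm 1.07 m, τ = 529.7 × 1.07 = 566.8 N·m clockwise.
Net moment of existing loads = 506 N·m clockwise.
The weight weighs 40.9 × 9.81 = 401.2 N and must supply an equal counterclockwise moment, so its lever arm about the fulcrum is 506 / 401.2 = 1.26 m.
That puts it at 2.33 − 1.26 = 1.07 m from the left end.

x ≈ 1.07 m from the left end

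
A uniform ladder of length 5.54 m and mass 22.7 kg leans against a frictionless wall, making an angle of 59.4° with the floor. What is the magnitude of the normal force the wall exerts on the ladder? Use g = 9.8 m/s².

N_wall ≈ 65.8 N

Choose the foot of the ladder as the axis so the floor normal and friction both act there and drop out.
Ladder weight 22.7×9.8 = 222.5 N acts at 2.77 m along the ladder; its horizontal arm is 2.77·cos59.4° = 1.41 m → τ = 313.7 N·m clockwise.
Wall normal N acts horizontally at the top; its moment arm is the height L sinθ = 5.54·sin59.4° = 4.769 m, counterclockwise.
Στ = 0 ⇒ N × 4.769 = 313.7 ⇒ N = 65.8 N.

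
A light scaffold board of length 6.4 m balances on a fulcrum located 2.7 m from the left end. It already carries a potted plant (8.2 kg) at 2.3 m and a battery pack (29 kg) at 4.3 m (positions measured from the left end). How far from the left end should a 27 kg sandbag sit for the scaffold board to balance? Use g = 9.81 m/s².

Choose the fulcrum (at 2.7 m from the left end) as the axis so the support reaction has zero arm there.
Potted plant: 8.2 × 9.81 = 80.44 N down at 2.3 m → arm 0.4 m, τ = 80.44 × 0.4 = 32.18 N·m counterclockwise.
Battery pack: 29 × 9.81 = 284.5 N down at 4.3 m → arm 1.6 m, τ = 284.5 × 1.6 = 455.2 N·m clockwise.
Net moment of existing loads = 423 N·m clockwise.
The sandbag weighs 27 × 9.81 = 264.9 N and must supply an equal counterclockwise moment, so its lever arm about the fulcrum is 423 / 264.9 = 1.6 m.
That puts it at 2.7 − 1.6 = 1.1 m from the left end.

x ≈ 1.1 m from the left end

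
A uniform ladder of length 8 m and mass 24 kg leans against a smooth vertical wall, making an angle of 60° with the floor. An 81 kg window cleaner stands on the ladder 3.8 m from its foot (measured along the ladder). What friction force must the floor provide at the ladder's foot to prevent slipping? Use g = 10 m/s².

f ≈ 291 N

About the foot of the ladder:
Ladder weight 24×10 = 240 N acts at 4 m along the ladder; its horizontal arm is 4·cos60° = 2 m → τ = 480 N·m clockwise.
Window cleaner: 81×10 = 810 N at 3.8 m → arm 1.9 m → τ = 1539 N·m clockwise.
Wall normal N acts horizontally at the top; its moment arm is the height L sinθ = 8·sin60° = 6.928 m, counterclockwise.
Στ = 0 ⇒ N × 6.928 = 2019 ⇒ N = 291 N.
ΣFx = 0: friction at the foot balances the wall's push, so f = N_wall = 291 N.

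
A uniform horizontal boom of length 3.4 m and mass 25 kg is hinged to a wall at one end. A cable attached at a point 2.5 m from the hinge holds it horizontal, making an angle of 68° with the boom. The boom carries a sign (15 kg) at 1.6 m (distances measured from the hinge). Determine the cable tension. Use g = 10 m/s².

T ≈ 287 N

Take moments about the hinge.
Beam weight: 25 × 10 = 250 N down at 1.7 m → arm 1.7 m, τ = 250 × 1.7 = 425 N·m clockwise.
Sign: 15 × 10 = 150 N down at 1.6 m → arm 1.6 m, τ = 150 × 1.6 = 240 N·m clockwise.
Total clockwise load moment = 665 N·m.
The cable tension T acts at 2.5 m; only its component perpendicular to the boom, T sinθ, produces torque. sin 68° = 0.9272.
Setting net torque to zero: T × 2.5 × 0.9272 = 665 → T = 665 / 2.318 = 287 N.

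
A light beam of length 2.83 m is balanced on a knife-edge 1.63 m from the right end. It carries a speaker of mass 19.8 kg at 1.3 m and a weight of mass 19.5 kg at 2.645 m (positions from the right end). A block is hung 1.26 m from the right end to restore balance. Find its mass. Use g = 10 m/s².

Sum moments about the knife-edge (at 1.63 m from the right end) (the support reaction has zero arm there).
Speaker: 19.8 × 10 = 198 N down at 1.3 m → arm 0.33 m, τ = 198 × 0.33 = 65.34 N·m clockwise.
Weight: 19.5 × 10 = 195 N down at 2.645 m → arm 1.015 m, τ = 195 × 1.015 = 197.9 N·m counterclockwise.
Net moment of known loads = 132.6 N·m counterclockwise.
An unknown mass m at 1.26 m has arm 0.37 m; its moment is m·g·0.37 clockwise.
Setting net torque to zero: m × 10 × 0.37 = 132.6 → m = 132.6 / (10 × 0.37) = 35.8 kg.

m ≈ 35.8 kg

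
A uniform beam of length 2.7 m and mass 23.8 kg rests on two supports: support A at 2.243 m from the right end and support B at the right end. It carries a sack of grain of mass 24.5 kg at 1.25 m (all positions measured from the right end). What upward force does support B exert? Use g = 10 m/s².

R_B ≈ 203 N

Choose support A as the axis so its reaction then has zero moment arm.
Beam weight: 23.8 × 10 = 238 N down at 1.35 m → arm 0.893 m, τ = 238 × 0.893 = 212.5 N·m clockwise.
Sack of grain: 24.5 × 10 = 245 N down at 1.25 m → arm 0.993 m, τ = 245 × 0.993 = 243.3 N·m clockwise.
Net load moment about support A = 455.8 N·m clockwise.
Reaction R at support B is upward at 0 m, arm 2.243 m → moment R × 2.243 counterclockwise.
Στ = 0 ⇒ R × 2.243 = 455.8 ⇒ R = 203 N.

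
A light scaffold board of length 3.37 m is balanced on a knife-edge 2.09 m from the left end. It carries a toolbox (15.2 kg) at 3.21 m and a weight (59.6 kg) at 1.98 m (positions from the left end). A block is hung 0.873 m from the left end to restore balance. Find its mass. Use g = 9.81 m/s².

Sum moments about the knife-edge (at 2.09 m from the left end) (the support reaction has zero arm there).
Toolbox: 15.2 × 9.81 = 149.1 N down at 3.21 m → arm 1.12 m, τ = 149.1 × 1.12 = 167 N·m clockwise.
Weight: 59.6 × 9.81 = 584.7 N down at 1.98 m → arm 0.11 m, τ = 584.7 × 0.11 = 64.32 N·m counterclockwise.
Net moment of known loads = 102.7 N·m clockwise.
An unknown mass m at 0.873 m has arm 1.217 m; its moment is m·g·1.217 counterclockwise.
Balancing moments: m × 9.81 × 1.217 = 102.7, giving m = 102.7 / (9.81 × 1.217) = 8.6 kg.

m ≈ 8.6 kg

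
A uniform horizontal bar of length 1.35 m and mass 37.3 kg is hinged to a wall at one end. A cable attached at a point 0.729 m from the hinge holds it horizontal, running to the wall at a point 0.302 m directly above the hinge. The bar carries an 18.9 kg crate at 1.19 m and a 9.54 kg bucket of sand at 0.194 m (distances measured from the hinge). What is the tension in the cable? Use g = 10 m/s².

T ≈ 1770 N

About the hinge:
Beam weight: 37.3 × 10 = 373 N down at 0.675 m → arm 0.675 m, τ = 373 × 0.675 = 251.8 N·m clockwise.
Crate: 18.9 × 10 = 189 N down at 1.19 m → arm 1.19 m, τ = 189 × 1.19 = 224.9 N·m clockwise.
Bucket of sand: 9.54 × 10 = 95.4 N down at 0.194 m → arm 0.194 m, τ = 95.4 × 0.194 = 18.51 N·m clockwise.
Total clockwise load moment = 495.2 N·m.
The cable tension T acts at 0.729 m; only its component perpendicular to the bar, T sinθ, produces torque. sinθ = h/√(h²+d²) = 0.302/√(0.302²+0.729²) = 0.3827.
For rotational equilibrium, T × 0.729 × 0.3827 = 495.2, so T = 495.2 / 0.279 = 1770 N.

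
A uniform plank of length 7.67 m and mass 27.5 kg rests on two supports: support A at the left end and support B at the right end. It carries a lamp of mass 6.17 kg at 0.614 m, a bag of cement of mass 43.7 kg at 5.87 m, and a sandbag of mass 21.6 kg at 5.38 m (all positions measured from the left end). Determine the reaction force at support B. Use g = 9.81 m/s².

About support A:
Beam weight: 27.5 × 9.81 = 269.8 N down at 3.835 m → arm 3.835 m, τ = 269.8 × 3.835 = 1035 N·m clockwise.
Lamp: 6.17 × 9.81 = 60.53 N down at 0.614 m → arm 0.614 m, τ = 60.53 × 0.614 = 37.17 N·m clockwise.
Bag of cement: 43.7 × 9.81 = 428.7 N down at 5.87 m → arm 5.87 m, τ = 428.7 × 5.87 = 2516 N·m clockwise.
Sandbag: 21.6 × 9.81 = 211.9 N down at 5.38 m → arm 5.38 m, τ = 211.9 × 5.38 = 1140 N·m clockwise.
Net load moment about support A = 4728 N·m clockwise.
Reaction R at support B is upward at 7.67 m, arm 7.67 m → moment R × 7.67 counterclockwise.
Setting net torque to zero: R × 7.67 = 4728 → R = 616 N.

R_B ≈ 616 N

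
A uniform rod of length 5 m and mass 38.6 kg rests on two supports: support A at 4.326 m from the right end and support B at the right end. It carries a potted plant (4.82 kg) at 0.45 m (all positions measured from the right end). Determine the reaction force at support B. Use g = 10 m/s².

Sum moments about support A (its reaction then has zero moment arm).
Beam weight: 38.6 × 10 = 386 N down at 2.5 m → arm 1.826 m, τ = 386 × 1.826 = 704.8 N·m clockwise.
Potted plant: 4.82 × 10 = 48.2 N down at 0.45 m → arm 3.876 m, τ = 48.2 × 3.876 = 186.8 N·m clockwise.
Net load moment about support A = 891.6 N·m clockwise.
Reaction R at support B is upward at 0 m, arm 4.326 m → moment R × 4.326 counterclockwise.
Setting net torque to zero: R × 4.326 = 891.6 → R = 206 N.

R_B ≈ 206 N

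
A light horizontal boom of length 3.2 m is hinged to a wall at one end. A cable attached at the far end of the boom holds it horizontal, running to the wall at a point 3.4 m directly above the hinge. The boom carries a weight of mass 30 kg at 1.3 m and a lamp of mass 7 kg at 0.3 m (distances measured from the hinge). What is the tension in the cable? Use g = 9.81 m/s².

Choose the hinge as the axis so the unknown hinge reaction has zero arm there.
Weight: 30 × 9.81 = 294.3 N down at 1.3 m → arm 1.3 m, τ = 294.3 × 1.3 = 382.6 N·m clockwise.
Lamp: 7 × 9.81 = 68.67 N down at 0.3 m → arm 0.3 m, τ = 68.67 × 0.3 = 20.6 N·m clockwise.
Total clockwise load moment = 403.2 N·m.
The cable tension T acts at 3.2 m; only its component perpendicular to the boom, T sinθ, produces torque. sinθ = h/√(h²+d²) = 3.4/√(3.4²+3.2²) = 0.7282.
Στ = 0 ⇒ T × 3.2 × 0.7282 = 403.2 ⇒ T = 403.2 / 2.33 = 173 N.

T ≈ 173 N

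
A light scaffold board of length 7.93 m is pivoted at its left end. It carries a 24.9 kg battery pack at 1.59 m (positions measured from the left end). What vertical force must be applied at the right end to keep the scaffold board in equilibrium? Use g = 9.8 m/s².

F ≈ 48.9 N

Take moments about the left end.
Battery pack: 24.9 × 9.8 = 244 N down at 1.59 m → arm 1.59 m, τ = 244 × 1.59 = 388 N·m clockwise.
Net moment of the loads = 388 N·m clockwise.
The upward force F acts at the right end, arm 7.93 m, giving F × 7.93 counterclockwise.
Balancing moments: F × 7.93 = 388, giving F = 388 / 7.93 = 48.9 N.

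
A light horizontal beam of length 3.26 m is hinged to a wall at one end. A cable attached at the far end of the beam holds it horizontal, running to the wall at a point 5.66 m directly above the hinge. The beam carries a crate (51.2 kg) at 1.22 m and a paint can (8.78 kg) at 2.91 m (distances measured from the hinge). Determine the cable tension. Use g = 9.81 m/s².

T ≈ 306 N

Choose the hinge as the axis so the unknown hinge reaction has zero arm there.
Crate: 51.2 × 9.81 = 502.3 N down at 1.22 m → arm 1.22 m, τ = 502.3 × 1.22 = 612.8 N·m clockwise.
Paint can: 8.78 × 9.81 = 86.13 N down at 2.91 m → arm 2.91 m, τ = 86.13 × 2.91 = 250.6 N·m clockwise.
Total clockwise load moment = 863.4 N·m.
The cable tension T acts at 3.26 m; only its component perpendicular to the beam, T sinθ, produces torque. sinθ = h/√(h²+d²) = 5.66/√(5.66²+3.26²) = 0.8665.
Balancing moments: T × 3.26 × 0.8665 = 863.4, giving T = 863.4 / 2.825 = 306 N.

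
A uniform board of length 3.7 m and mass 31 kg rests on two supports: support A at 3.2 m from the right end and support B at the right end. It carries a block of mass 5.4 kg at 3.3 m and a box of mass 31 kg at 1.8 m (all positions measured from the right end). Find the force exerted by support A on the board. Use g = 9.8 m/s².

R_A ≈ 401 N

Take moments about support B.
Beam weight: 31 × 9.8 = 303.8 N down at 1.85 m → arm 1.85 m, τ = 303.8 × 1.85 = 562 N·m counterclockwise.
Block: 5.4 × 9.8 = 52.92 N down at 3.3 m → arm 3.3 m, τ = 52.92 × 3.3 = 174.6 N·m counterclockwise.
Box: 31 × 9.8 = 303.8 N down at 1.8 m → arm 1.8 m, τ = 303.8 × 1.8 = 546.8 N·m counterclockwise.
Net load moment about support B = 1283 N·m counterclockwise.
Reaction R at support A is upward at 3.2 m, arm 3.2 m → moment R × 3.2 clockwise.
Balancing moments: R × 3.2 = 1283, giving R = 401 N.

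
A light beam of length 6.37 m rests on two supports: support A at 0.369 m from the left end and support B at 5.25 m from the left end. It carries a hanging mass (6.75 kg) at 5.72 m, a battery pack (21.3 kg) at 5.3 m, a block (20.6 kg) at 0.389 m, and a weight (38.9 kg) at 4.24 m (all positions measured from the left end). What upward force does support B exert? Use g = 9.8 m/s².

Choose support A as the axis so its reaction then has zero moment arm.
Hanging mass: 6.75 × 9.8 = 66.15 N down at 5.72 m → arm 5.351 m, τ = 66.15 × 5.351 = 354 N·m clockwise.
Battery pack: 21.3 × 9.8 = 208.7 N down at 5.3 m → arm 4.931 m, τ = 208.7 × 4.931 = 1029 N·m clockwise.
Block: 20.6 × 9.8 = 201.9 N down at 0.389 m → arm 0.02 m, τ = 201.9 × 0.02 = 4.038 N·m clockwise.
Weight: 38.9 × 9.8 = 381.2 N down at 4.24 m → arm 3.871 m, τ = 381.2 × 3.871 = 1476 N·m clockwise.
Net load moment about support A = 2863 N·m clockwise.
Reaction R at support B is upward at 5.25 m, arm 4.881 m → moment R × 4.881 counterclockwise.
For rotational equilibrium, R × 4.881 = 2863, so R = 587 N.

R_B ≈ 587 N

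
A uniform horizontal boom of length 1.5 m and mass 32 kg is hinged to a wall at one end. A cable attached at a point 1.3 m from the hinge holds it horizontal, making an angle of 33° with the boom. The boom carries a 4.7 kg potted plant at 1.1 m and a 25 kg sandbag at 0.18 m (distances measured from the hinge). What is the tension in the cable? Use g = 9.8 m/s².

Take moments about the hinge.
Beam weight: 32 × 9.8 = 313.6 N down at 0.75 m → arm 0.75 m, τ = 313.6 × 0.75 = 235.2 N·m clockwise.
Potted plant: 4.7 × 9.8 = 46.06 N down at 1.1 m → arm 1.1 m, τ = 46.06 × 1.1 = 50.67 N·m clockwise.
Sandbag: 25 × 9.8 = 245 N down at 0.18 m → arm 0.18 m, τ = 245 × 0.18 = 44.1 N·m clockwise.
Total clockwise load moment = 330 N·m.
The cable tension T acts at 1.3 m; only its component perpendicular to the boom, T sinθ, produces torque. sin 33° = 0.5446.
For rotational equilibrium, T × 1.3 × 0.5446 = 330, so T = 330 / 0.708 = 466 N.

T ≈ 466 N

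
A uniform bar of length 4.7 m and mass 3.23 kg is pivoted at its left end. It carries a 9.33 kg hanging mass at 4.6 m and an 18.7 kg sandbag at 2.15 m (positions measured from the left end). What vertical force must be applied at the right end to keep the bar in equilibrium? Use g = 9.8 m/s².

Choose the left end as the axis so the unknown pivot reaction has zero arm there.
Beam weight: 3.23 × 9.8 = 31.65 N down at 2.35 m → arm 2.35 m, τ = 31.65 × 2.35 = 74.38 N·m clockwise.
Hanging mass: 9.33 × 9.8 = 91.43 N down at 4.6 m → arm 4.6 m, τ = 91.43 × 4.6 = 420.6 N·m clockwise.
Sandbag: 18.7 × 9.8 = 183.3 N down at 2.15 m → arm 2.15 m, τ = 183.3 × 2.15 = 394.1 N·m clockwise.
Net moment of the loads = 889.1 N·m clockwise.
The upward force F acts at the right end, arm 4.7 m, giving F × 4.7 counterclockwise.
Setting net torque to zero: F × 4.7 = 889.1 → F = 889.1 / 4.7 = 189 N.

F ≈ 189 N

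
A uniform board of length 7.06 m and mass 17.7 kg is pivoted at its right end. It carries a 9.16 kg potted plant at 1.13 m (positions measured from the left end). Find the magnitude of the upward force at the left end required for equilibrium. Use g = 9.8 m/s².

About the right end:
Beam weight: 17.7 × 9.8 = 173.5 N down at 3.53 m → arm 3.53 m, τ = 173.5 × 3.53 = 612.5 N·m counterclockwise.
Potted plant: 9.16 × 9.8 = 89.77 N down at 1.13 m → arm 5.93 m, τ = 89.77 × 5.93 = 532.3 N·m counterclockwise.
Net moment of the loads = 1145 N·m counterclockwise.
The upward force F acts at the left end, arm 7.06 m, giving F × 7.06 clockwise.
Setting net torque to zero: F × 7.06 = 1145 → F = 1145 / 7.06 = 162 N.

F ≈ 162 N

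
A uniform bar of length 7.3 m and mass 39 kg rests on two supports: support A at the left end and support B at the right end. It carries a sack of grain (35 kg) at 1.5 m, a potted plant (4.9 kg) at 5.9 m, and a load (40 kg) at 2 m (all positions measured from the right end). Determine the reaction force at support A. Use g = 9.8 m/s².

R_A ≈ 408 N

About support B:
Beam weight: 39 × 9.8 = 382.2 N down at 3.65 m → arm 3.65 m, τ = 382.2 × 3.65 = 1395 N·m counterclockwise.
Sack of grain: 35 × 9.8 = 343 N down at 1.5 m → arm 1.5 m, τ = 343 × 1.5 = 514.5 N·m counterclockwise.
Potted plant: 4.9 × 9.8 = 48.02 N down at 5.9 m → arm 5.9 m, τ = 48.02 × 5.9 = 283.3 N·m counterclockwise.
Load: 40 × 9.8 = 392 N down at 2 m → arm 2 m, τ = 392 × 2 = 784 N·m counterclockwise.
Net load moment about support B = 2977 N·m counterclockwise.
Reaction R at support A is upward at 7.3 m, arm 7.3 m → moment R × 7.3 clockwise.
Στ = 0 ⇒ R × 7.3 = 2977 ⇒ R = 408 N.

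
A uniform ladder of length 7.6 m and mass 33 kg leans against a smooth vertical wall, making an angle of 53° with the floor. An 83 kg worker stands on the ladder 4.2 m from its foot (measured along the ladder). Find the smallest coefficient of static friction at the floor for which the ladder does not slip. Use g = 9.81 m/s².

μ_min ≈ 0.405

Take moments about the foot of the ladder.
Ladder weight 33×9.81 = 323.7 N acts at 3.8 m along the ladder; its horizontal arm is 3.8·cos53° = 2.287 m → τ = 740.3 N·m clockwise.
Worker: 83×9.81 = 814.2 N at 4.2 m → arm 2.528 m → τ = 2058 N·m clockwise.
Wall normal N acts horizontally at the top; its moment arm is the height L sinθ = 7.6·sin53° = 6.07 m, counterclockwise.
Setting net torque to zero: N × 6.07 = 2798 → N = 461 N.
ΣFx = 0 ⇒ f = N_wall = 461 N. ΣFy = 0 ⇒ N_floor = 1138 N.
μ_min = f / N_floor = 461 / 1138 = 0.405.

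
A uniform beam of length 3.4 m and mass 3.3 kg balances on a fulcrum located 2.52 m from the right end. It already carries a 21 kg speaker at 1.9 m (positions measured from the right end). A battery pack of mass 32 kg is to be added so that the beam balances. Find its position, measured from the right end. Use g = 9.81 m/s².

x ≈ 3.01 m from the right end

Take moments about the fulcrum (at 2.52 m from the right end).
Beam weight: 3.3 × 9.81 = 32.37 N down at 1.7 m → arm 0.82 m, τ = 32.37 × 0.82 = 26.54 N·m clockwise.
Speaker: 21 × 9.81 = 206 N down at 1.9 m → arm 0.62 m, τ = 206 × 0.62 = 127.7 N·m clockwise.
Net moment of existing loads = 154.2 N·m clockwise.
The battery pack weighs 32 × 9.81 = 313.9 N and must supply an equal counterclockwise moment, so its lever arm about the fulcrum is 154.2 / 313.9 = 0.491 m.
That puts it at 2.52 + 0.491 = 3.01 m from the right end.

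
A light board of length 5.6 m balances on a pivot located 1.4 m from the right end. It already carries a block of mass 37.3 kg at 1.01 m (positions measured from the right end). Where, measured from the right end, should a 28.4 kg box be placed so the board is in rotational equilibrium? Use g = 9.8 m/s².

x ≈ 1.91 m from the right end

Taking torques about the pivot (at 1.4 m from the right end):
Block: 37.3 × 9.8 = 365.5 N down at 1.01 m → arm 0.39 m, τ = 365.5 × 0.39 = 142.5 N·m clockwise.
Net moment of existing loads = 142.5 N·m clockwise.
The box weighs 28.4 × 9.8 = 278.3 N and must supply an equal counterclockwise moment, so its lever arm about the pivot is 142.5 / 278.3 = 0.512 m.
That puts it at 1.4 + 0.512 = 1.91 m from the right end.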